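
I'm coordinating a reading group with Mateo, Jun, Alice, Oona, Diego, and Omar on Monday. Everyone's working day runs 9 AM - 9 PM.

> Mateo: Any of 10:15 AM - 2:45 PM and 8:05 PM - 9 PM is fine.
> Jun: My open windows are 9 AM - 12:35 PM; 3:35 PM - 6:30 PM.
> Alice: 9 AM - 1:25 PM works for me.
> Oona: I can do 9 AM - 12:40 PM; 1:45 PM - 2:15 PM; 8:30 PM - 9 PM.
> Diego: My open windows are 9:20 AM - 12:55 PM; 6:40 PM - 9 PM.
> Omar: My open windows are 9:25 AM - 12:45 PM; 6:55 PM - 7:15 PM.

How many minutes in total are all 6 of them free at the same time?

140

Mateo ∩ Jun: 10:15-12:35.
Mateo ∩ Jun ∩ Alice: 10:15-12:35.
Mateo ∩ Jun ∩ Alice ∩ Oona: 10:15-12:35.
Mateo ∩ Jun ∩ Alice ∩ Oona ∩ Diego: 10:15-12:35.
Mateo ∩ Jun ∩ Alice ∩ Oona ∩ Diego ∩ Omar: 10:15-12:35.
So the common availability across everyone is 10:15-12:35.
That's a single block of 140 minutes.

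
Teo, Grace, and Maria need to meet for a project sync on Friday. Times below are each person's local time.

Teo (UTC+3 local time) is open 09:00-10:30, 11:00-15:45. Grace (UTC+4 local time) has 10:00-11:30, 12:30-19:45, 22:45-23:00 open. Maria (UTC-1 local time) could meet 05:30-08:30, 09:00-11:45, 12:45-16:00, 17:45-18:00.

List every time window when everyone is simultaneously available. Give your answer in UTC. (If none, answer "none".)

Teo in UTC: 06:00-07:30, 08:00-12:45 (subtract 3h to convert from UTC+3).
Grace in UTC: 06:00-07:30, 08:30-15:45, 18:45-19:00 (subtract 4h to convert from UTC+4).
Maria in UTC: 06:30-09:30, 10:00-12:45, 13:45-17:00, 18:45-19:00 (add 1h to convert from UTC-1).
Teo ∩ Grace: 06:00-07:30, 08:30-12:45.
Teo ∩ Grace ∩ Maria: 06:30-07:30, 08:30-09:30, 10:00-12:45.

06:30-07:30, 08:30-09:30, 10:00-12:45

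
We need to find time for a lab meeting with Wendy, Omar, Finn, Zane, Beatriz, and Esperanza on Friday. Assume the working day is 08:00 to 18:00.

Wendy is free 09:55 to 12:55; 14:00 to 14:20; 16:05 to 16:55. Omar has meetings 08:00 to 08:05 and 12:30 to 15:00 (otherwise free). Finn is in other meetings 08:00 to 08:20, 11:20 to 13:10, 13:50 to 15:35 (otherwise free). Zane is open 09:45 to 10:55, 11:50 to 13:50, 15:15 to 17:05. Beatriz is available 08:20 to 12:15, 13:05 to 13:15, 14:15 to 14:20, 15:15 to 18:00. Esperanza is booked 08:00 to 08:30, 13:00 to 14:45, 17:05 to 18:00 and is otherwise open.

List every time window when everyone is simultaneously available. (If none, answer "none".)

09:55-10:55, 16:05-16:55

Wendy free: 09:55-12:55, 14:00-14:20, 16:05-16:55.
Omar free: 08:05-12:30, 15:00-18:00 (invert busy blocks within the working day).
Finn free: 08:20-11:20, 13:10-13:50, 15:35-18:00 (invert busy blocks within the working day).
Zane free: 09:45-10:55, 11:50-13:50, 15:15-17:05.
Beatriz free: 08:20-12:15, 13:05-13:15, 14:15-14:20, 15:15-18:00.
Esperanza free: 08:30-13:00, 14:45-17:05 (invert busy blocks within the working day).
Wendy ∩ Omar: 09:55-12:30, 16:05-16:55.
Wendy ∩ Omar ∩ Finn: 09:55-11:20, 16:05-16:55.
Wendy ∩ Omar ∩ Finn ∩ Zane: 09:55-10:55, 16:05-16:55.
Wendy ∩ Omar ∩ Finn ∩ Zane ∩ Beatriz: 09:55-10:55, 16:05-16:55.
Wendy ∩ Omar ∩ Finn ∩ Zane ∩ Beatriz ∩ Esperanza: 09:55-10:55, 16:05-16:55.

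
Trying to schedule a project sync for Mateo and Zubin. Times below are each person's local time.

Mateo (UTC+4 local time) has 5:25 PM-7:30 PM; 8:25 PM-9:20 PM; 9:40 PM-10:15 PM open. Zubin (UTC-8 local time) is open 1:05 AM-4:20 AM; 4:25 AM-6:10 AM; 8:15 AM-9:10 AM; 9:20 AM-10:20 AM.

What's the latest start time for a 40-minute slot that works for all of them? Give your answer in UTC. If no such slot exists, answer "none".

Mateo in UTC: 13:25-15:30, 16:25-17:20, 17:40-18:15 (subtract 4h to convert from UTC+4).
Zubin in UTC: 09:05-12:20, 12:25-14:10, 16:15-17:10, 17:20-18:20 (add 8h to convert from UTC-8).
Mateo ∩ Zubin: 13:25-14:10, 16:25-17:10, 17:40-18:15.
Those are the intersection windows.
The last common window of at least 40 minutes is 16:25-17:10; a 40-minute meeting can start as late as 16:30 and still end by 17:10.

16:30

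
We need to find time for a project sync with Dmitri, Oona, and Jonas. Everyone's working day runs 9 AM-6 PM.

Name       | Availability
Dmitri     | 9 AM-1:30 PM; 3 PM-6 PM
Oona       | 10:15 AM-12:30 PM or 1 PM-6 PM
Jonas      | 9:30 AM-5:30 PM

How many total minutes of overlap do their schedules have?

Dmitri ∩ Oona: 10:15-12:30, 13:00-13:30, 15:00-18:00.
Dmitri ∩ Oona ∩ Jonas: 10:15-12:30, 13:00-13:30, 15:00-17:30.
So the common availability across everyone is 10:15-12:30, 13:00-13:30, 15:00-17:30.
Summing the common windows: 135 + 30 + 150 = 315 minutes.

315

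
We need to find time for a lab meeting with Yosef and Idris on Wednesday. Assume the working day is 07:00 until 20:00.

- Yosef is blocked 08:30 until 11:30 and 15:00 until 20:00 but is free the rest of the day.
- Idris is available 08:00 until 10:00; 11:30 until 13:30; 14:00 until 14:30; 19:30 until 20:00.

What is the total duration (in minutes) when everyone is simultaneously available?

Yosef free: 07:00-08:30, 11:30-15:00 (invert busy blocks within the working day).
Idris free: 08:00-10:00, 11:30-13:30, 14:00-14:30, 19:30-20:00.
Yosef ∩ Idris: 08:00-08:30, 11:30-13:30, 14:00-14:30.
Those are the intersection windows.
Summing the common windows: 30 + 120 + 30 = 180 minutes.

180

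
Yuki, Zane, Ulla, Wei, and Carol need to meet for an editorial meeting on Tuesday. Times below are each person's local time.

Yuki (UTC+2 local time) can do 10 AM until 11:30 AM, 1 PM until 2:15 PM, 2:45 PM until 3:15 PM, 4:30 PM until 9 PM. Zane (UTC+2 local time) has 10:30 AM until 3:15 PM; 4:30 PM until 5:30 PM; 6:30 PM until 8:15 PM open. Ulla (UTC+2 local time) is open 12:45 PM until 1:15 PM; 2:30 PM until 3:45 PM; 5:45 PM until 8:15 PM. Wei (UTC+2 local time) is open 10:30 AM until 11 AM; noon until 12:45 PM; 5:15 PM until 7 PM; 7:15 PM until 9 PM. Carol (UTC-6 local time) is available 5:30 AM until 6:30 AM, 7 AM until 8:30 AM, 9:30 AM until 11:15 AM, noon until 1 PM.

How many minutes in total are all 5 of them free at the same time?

Yuki in UTC: 08:00-09:30, 11:00-12:15, 12:45-13:15, 14:30-19:00 (subtract 2h to convert from UTC+2).
Zane in UTC: 08:30-13:15, 14:30-15:30, 16:30-18:15 (subtract 2h to convert from UTC+2).
Ulla in UTC: 10:45-11:15, 12:30-13:45, 15:45-18:15 (subtract 2h to convert from UTC+2).
Wei in UTC: 08:30-09:00, 10:00-10:45, 15:15-17:00, 17:15-19:00 (subtract 2h to convert from UTC+2).
Carol in UTC: 11:30-12:30, 13:00-14:30, 15:30-17:15, 18:00-19:00 (add 6h to convert from UTC-6).
Yuki ∩ Zane: 08:30-09:30, 11:00-12:15, 12:45-13:15, 14:30-15:30, 16:30-18:15.
Yuki ∩ Zane ∩ Ulla: 11:00-11:15, 12:45-13:15, 16:30-18:15.
Yuki ∩ Zane ∩ Ulla ∩ Wei: 16:30-17:00, 17:15-18:15.
Yuki ∩ Zane ∩ Ulla ∩ Wei ∩ Carol: 16:30-17:00, 18:00-18:15.
Summing the common windows: 30 + 15 = 45 minutes.

45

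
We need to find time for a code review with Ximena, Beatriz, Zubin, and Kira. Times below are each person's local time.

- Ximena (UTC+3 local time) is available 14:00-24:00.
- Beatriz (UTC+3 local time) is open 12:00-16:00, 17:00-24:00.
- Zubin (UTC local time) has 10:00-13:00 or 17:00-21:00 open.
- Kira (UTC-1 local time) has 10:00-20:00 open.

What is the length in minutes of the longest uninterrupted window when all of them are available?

240

Ximena in UTC: 11:00-21:00 (subtract 3h to convert from UTC+3).
Beatriz in UTC: 09:00-13:00, 14:00-21:00 (subtract 3h to convert from UTC+3).
Zubin in UTC: 10:00-13:00, 17:00-21:00.
Kira in UTC: 11:00-21:00 (add 1h to convert from UTC-1).
Ximena ∩ Beatriz: 11:00-13:00, 14:00-21:00.
Ximena ∩ Beatriz ∩ Zubin: 11:00-13:00, 17:00-21:00.
Ximena ∩ Beatriz ∩ Zubin ∩ Kira: 11:00-13:00, 17:00-21:00.
The longest is 17:00-21:00 at 240 minutes.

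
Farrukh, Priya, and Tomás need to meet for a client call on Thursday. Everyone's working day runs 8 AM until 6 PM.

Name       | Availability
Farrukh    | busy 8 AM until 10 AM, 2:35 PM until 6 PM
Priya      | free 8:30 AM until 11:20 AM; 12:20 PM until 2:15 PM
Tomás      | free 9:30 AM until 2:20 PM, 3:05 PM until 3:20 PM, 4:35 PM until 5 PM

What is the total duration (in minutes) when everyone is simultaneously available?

195

Farrukh free: 10:00-14:35 (invert busy blocks within the working day).
Priya free: 08:30-11:20, 12:20-14:15.
Tomás free: 09:30-14:20, 15:05-15:20, 16:35-17:00.
Farrukh ∩ Priya: 10:00-11:20, 12:20-14:15.
Farrukh ∩ Priya ∩ Tomás: 10:00-11:20, 12:20-14:15.
Those are the intersection windows.
Summing the common windows: 80 + 115 = 195 minutes.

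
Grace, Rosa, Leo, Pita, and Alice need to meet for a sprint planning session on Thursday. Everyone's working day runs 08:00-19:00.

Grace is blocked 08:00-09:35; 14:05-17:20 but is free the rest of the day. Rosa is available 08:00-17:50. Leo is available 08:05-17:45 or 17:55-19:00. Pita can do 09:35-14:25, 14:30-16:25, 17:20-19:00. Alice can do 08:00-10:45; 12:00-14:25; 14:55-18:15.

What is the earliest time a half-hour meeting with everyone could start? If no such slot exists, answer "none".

09:35

Grace free: 09:35-14:05, 17:20-19:00 (invert busy blocks within the working day).
Rosa free: 08:00-17:50.
Leo free: 08:05-17:45, 17:55-19:00.
Pita free: 09:35-14:25, 14:30-16:25, 17:20-19:00.
Alice free: 08:00-10:45, 12:00-14:25, 14:55-18:15.
Grace ∩ Rosa: 09:35-14:05, 17:20-17:50.
Grace ∩ Rosa ∩ Leo: 09:35-14:05, 17:20-17:45.
Grace ∩ Rosa ∩ Leo ∩ Pita: 09:35-14:05, 17:20-17:45.
Grace ∩ Rosa ∩ Leo ∩ Pita ∩ Alice: 09:35-10:45, 12:00-14:05, 17:20-17:45.
The first common window of at least 30 minutes is 09:35-10:45, so the earliest start is 09:35.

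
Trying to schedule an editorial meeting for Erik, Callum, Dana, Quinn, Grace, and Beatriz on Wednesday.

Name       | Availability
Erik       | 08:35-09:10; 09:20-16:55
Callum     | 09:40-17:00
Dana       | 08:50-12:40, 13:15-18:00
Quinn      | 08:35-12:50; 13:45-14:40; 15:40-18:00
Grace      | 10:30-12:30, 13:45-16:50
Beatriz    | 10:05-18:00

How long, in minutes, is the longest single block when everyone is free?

120

Erik ∩ Callum: 09:40-16:55.
Erik ∩ Callum ∩ Dana: 09:40-12:40, 13:15-16:55.
Erik ∩ Callum ∩ Dana ∩ Quinn: 09:40-12:40, 13:45-14:40, 15:40-16:55.
Erik ∩ Callum ∩ Dana ∩ Quinn ∩ Grace: 10:30-12:30, 13:45-14:40, 15:40-16:50.
Erik ∩ Callum ∩ Dana ∩ Quinn ∩ Grace ∩ Beatriz: 10:30-12:30, 13:45-14:40, 15:40-16:50.
The longest is 10:30-12:30 at 120 minutes.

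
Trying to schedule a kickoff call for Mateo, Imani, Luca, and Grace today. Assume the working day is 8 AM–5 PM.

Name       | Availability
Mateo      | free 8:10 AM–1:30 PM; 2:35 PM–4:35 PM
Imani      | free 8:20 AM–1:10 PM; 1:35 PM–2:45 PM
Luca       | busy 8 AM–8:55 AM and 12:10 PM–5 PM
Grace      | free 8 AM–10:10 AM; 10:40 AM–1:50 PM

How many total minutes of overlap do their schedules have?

165

Mateo free: 08:10-13:30, 14:35-16:35.
Imani free: 08:20-13:10, 13:35-14:45.
Luca free: 08:55-12:10 (invert busy blocks within the working day).
Grace free: 08:00-10:10, 10:40-13:50.
Mateo ∩ Imani: 08:20-13:10, 14:35-14:45.
Mateo ∩ Imani ∩ Luca: 08:55-12:10.
Mateo ∩ Imani ∩ Luca ∩ Grace: 08:55-10:10, 10:40-12:10.
Those are the intersection windows.
Summing the common windows: 75 + 90 = 165 minutes.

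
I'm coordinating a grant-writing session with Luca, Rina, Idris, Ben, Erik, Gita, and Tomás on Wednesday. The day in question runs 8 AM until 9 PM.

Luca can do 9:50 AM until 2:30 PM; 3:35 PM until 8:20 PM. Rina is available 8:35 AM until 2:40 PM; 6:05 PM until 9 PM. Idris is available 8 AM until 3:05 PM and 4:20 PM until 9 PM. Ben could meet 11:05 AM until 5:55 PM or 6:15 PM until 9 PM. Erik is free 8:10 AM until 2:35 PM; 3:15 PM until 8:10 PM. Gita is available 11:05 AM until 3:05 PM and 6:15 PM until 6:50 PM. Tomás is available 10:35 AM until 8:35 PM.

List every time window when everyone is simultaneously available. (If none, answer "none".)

Luca ∩ Rina: 09:50-14:30, 18:05-20:20.
Luca ∩ Rina ∩ Idris: 09:50-14:30, 18:05-20:20.
Luca ∩ Rina ∩ Idris ∩ Ben: 11:05-14:30, 18:15-20:20.
Luca ∩ Rina ∩ Idris ∩ Ben ∩ Erik: 11:05-14:30, 18:15-20:10.
Luca ∩ Rina ∩ Idris ∩ Ben ∩ Erik ∩ Gita: 11:05-14:30, 18:15-18:50.
Luca ∩ Rina ∩ Idris ∩ Ben ∩ Erik ∩ Gita ∩ Tomás: 11:05-14:30, 18:15-18:50.

11:05-14:30, 18:15-18:50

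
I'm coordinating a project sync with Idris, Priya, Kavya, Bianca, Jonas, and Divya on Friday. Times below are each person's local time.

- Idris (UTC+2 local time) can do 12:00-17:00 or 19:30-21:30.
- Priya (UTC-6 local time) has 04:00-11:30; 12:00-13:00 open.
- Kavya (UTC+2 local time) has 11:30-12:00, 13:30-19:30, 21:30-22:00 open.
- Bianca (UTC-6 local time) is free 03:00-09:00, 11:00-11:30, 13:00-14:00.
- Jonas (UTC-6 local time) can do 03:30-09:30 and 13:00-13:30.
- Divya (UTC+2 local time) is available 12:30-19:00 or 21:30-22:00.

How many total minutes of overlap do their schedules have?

210

Idris in UTC: 10:00-15:00, 17:30-19:30 (subtract 2h to convert from UTC+2).
Priya in UTC: 10:00-17:30, 18:00-19:00 (add 6h to convert from UTC-6).
Kavya in UTC: 09:30-10:00, 11:30-17:30, 19:30-20:00 (subtract 2h to convert from UTC+2).
Bianca in UTC: 09:00-15:00, 17:00-17:30, 19:00-20:00 (add 6h to convert from UTC-6).
Jonas in UTC: 09:30-15:30, 19:00-19:30 (add 6h to convert from UTC-6).
Divya in UTC: 10:30-17:00, 19:30-20:00 (subtract 2h to convert from UTC+2).
Idris ∩ Priya: 10:00-15:00, 18:00-19:00.
Idris ∩ Priya ∩ Kavya: 11:30-15:00.
Idris ∩ Priya ∩ Kavya ∩ Bianca: 11:30-15:00.
Idris ∩ Priya ∩ Kavya ∩ Bianca ∩ Jonas: 11:30-15:00.
Idris ∩ Priya ∩ Kavya ∩ Bianca ∩ Jonas ∩ Divya: 11:30-15:00.
That's a single block of 210 minutes.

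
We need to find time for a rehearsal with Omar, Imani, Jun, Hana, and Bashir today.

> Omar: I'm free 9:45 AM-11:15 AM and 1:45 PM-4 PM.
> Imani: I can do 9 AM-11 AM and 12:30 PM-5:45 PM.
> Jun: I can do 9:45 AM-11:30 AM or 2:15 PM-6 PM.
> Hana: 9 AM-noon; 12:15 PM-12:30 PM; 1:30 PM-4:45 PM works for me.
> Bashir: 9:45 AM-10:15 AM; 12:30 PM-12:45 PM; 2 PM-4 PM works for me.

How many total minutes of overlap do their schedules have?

135

Omar ∩ Imani: 09:45-11:00, 13:45-16:00.
Omar ∩ Imani ∩ Jun: 09:45-11:00, 14:15-16:00.
Omar ∩ Imani ∩ Jun ∩ Hana: 09:45-11:00, 14:15-16:00.
Omar ∩ Imani ∩ Jun ∩ Hana ∩ Bashir: 09:45-10:15, 14:15-16:00.
So the common availability across everyone is 09:45-10:15, 14:15-16:00.
Summing the common windows: 30 + 105 = 135 minutes.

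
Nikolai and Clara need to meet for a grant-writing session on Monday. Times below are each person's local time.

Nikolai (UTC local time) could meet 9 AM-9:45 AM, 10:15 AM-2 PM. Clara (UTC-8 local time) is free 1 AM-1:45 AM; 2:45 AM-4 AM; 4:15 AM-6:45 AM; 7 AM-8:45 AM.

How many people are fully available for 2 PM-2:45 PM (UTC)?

Nikolai in UTC: 09:00-09:45, 10:15-14:00.
Clara in UTC: 09:00-09:45, 10:45-12:00, 12:15-14:45, 15:00-16:45 (add 8h to convert from UTC-8).
Clara can make the full 14:00-14:45 slot — that's 1.

1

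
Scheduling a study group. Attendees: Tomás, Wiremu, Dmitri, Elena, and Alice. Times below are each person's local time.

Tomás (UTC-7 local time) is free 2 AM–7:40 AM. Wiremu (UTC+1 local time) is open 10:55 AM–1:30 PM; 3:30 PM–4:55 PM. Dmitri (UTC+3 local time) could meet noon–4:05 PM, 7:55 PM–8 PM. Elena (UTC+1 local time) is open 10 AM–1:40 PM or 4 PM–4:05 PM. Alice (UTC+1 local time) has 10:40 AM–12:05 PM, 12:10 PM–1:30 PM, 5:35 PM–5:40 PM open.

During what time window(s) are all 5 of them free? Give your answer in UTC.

Tomás in UTC: 09:00-14:40 (add 7h to convert from UTC-7).
Wiremu in UTC: 09:55-12:30, 14:30-15:55 (subtract 1h to convert from UTC+1).
Dmitri in UTC: 09:00-13:05, 16:55-17:00 (subtract 3h to convert from UTC+3).
Elena in UTC: 09:00-12:40, 15:00-15:05 (subtract 1h to convert from UTC+1).
Alice in UTC: 09:40-11:05, 11:10-12:30, 16:35-16:40 (subtract 1h to convert from UTC+1).
Tomás ∩ Wiremu: 09:55-12:30, 14:30-14:40.
Tomás ∩ Wiremu ∩ Dmitri: 09:55-12:30.
Tomás ∩ Wiremu ∩ Dmitri ∩ Elena: 09:55-12:30.
Tomás ∩ Wiremu ∩ Dmitri ∩ Elena ∩ Alice: 09:55-11:05, 11:10-12:30.
Those are the intersection windows.

09:55-11:05, 11:10-12:30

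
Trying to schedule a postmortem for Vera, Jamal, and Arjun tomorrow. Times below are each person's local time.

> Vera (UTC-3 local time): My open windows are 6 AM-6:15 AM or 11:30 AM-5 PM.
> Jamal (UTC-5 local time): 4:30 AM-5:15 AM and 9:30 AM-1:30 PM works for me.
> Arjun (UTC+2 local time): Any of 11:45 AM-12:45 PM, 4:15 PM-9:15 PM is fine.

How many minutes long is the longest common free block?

240

Vera in UTC: 09:00-09:15, 14:30-20:00 (add 3h to convert from UTC-3).
Jamal in UTC: 09:30-10:15, 14:30-18:30 (add 5h to convert from UTC-5).
Arjun in UTC: 09:45-10:45, 14:15-19:15 (subtract 2h to convert from UTC+2).
Vera ∩ Jamal: 14:30-18:30.
Vera ∩ Jamal ∩ Arjun: 14:30-18:30.
The longest is 14:30-18:30 at 240 minutes.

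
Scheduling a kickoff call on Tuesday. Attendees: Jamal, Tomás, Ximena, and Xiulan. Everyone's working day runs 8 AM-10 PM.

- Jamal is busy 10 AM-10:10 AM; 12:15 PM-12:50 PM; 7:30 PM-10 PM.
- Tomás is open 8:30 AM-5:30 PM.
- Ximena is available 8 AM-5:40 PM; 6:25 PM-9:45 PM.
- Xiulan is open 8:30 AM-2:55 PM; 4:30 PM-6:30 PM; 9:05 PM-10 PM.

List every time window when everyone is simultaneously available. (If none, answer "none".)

Jamal free: 08:00-10:00, 10:10-12:15, 12:50-19:30 (invert busy blocks within the working day).
Tomás free: 08:30-17:30.
Ximena free: 08:00-17:40, 18:25-21:45.
Xiulan free: 08:30-14:55, 16:30-18:30, 21:05-22:00.
Jamal ∩ Tomás: 08:30-10:00, 10:10-12:15, 12:50-17:30.
Jamal ∩ Tomás ∩ Ximena: 08:30-10:00, 10:10-12:15, 12:50-17:30.
Jamal ∩ Tomás ∩ Ximena ∩ Xiulan: 08:30-10:00, 10:10-12:15, 12:50-14:55, 16:30-17:30.
So the common availability across everyone is 08:30-10:00, 10:10-12:15, 12:50-14:55, 16:30-17:30.

08:30-10:00, 10:10-12:15, 12:50-14:55, 16:30-17:30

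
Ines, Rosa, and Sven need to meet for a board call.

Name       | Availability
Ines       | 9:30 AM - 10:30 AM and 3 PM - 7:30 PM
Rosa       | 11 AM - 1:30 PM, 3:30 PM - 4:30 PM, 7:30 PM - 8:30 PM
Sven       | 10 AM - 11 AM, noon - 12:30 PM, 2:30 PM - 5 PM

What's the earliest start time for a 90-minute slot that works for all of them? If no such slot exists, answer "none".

none

Ines ∩ Rosa: 15:30-16:30.
Ines ∩ Rosa ∩ Sven: 15:30-16:30.
Those are the intersection windows.
No common window is at least 90 minutes long.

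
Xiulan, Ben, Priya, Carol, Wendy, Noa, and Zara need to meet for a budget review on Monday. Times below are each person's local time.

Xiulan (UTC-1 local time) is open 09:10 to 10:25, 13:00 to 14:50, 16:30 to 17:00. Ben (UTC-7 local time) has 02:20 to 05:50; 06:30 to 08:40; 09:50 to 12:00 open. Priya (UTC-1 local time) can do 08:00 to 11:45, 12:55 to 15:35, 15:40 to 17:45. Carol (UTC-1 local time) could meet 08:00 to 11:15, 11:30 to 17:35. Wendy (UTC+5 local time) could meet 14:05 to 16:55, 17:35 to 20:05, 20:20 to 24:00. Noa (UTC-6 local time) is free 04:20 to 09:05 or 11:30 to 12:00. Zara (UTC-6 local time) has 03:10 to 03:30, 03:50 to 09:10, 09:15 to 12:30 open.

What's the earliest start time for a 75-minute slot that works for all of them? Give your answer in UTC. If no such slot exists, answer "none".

Xiulan in UTC: 10:10-11:25, 14:00-15:50, 17:30-18:00 (add 1h to convert from UTC-1).
Ben in UTC: 09:20-12:50, 13:30-15:40, 16:50-19:00 (add 7h to convert from UTC-7).
Priya in UTC: 09:00-12:45, 13:55-16:35, 16:40-18:45 (add 1h to convert from UTC-1).
Carol in UTC: 09:00-12:15, 12:30-18:35 (add 1h to convert from UTC-1).
Wendy in UTC: 09:05-11:55, 12:35-15:05, 15:20-19:00 (subtract 5h to convert from UTC+5).
Noa in UTC: 10:20-15:05, 17:30-18:00 (add 6h to convert from UTC-6).
Zara in UTC: 09:10-09:30, 09:50-15:10, 15:15-18:30 (add 6h to convert from UTC-6).
Xiulan ∩ Ben: 10:10-11:25, 14:00-15:40, 17:30-18:00.
Xiulan ∩ Ben ∩ Priya: 10:10-11:25, 14:00-15:40, 17:30-18:00.
Xiulan ∩ Ben ∩ Priya ∩ Carol: 10:10-11:25, 14:00-15:40, 17:30-18:00.
Xiulan ∩ Ben ∩ Priya ∩ Carol ∩ Wendy: 10:10-11:25, 14:00-15:05, 15:20-15:40, 17:30-18:00.
Xiulan ∩ Ben ∩ Priya ∩ Carol ∩ Wendy ∩ Noa: 10:20-11:25, 14:00-15:05, 17:30-18:00.
Xiulan ∩ Ben ∩ Priya ∩ Carol ∩ Wendy ∩ Noa ∩ Zara: 10:20-11:25, 14:00-15:05, 17:30-18:00.
So the common availability across everyone is 10:20-11:25, 14:00-15:05, 17:30-18:00.
No common window is at least 75 minutes long.

none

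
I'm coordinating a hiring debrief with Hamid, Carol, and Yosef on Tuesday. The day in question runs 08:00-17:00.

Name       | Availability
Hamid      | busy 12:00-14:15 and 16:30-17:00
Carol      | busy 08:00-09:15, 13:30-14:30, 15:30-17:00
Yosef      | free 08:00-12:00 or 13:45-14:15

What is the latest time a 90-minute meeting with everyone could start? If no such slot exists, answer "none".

10:30

Hamid free: 08:00-12:00, 14:15-16:30 (invert busy blocks within the working day).
Carol free: 09:15-13:30, 14:30-15:30 (invert busy blocks within the working day).
Yosef free: 08:00-12:00, 13:45-14:15.
Hamid ∩ Carol: 09:15-12:00, 14:30-15:30.
Hamid ∩ Carol ∩ Yosef: 09:15-12:00.
Those are the intersection windows.
The last common window of at least 90 minutes is 09:15-12:00; a 90-minute meeting can start as late as 10:30 and still end by 12:00.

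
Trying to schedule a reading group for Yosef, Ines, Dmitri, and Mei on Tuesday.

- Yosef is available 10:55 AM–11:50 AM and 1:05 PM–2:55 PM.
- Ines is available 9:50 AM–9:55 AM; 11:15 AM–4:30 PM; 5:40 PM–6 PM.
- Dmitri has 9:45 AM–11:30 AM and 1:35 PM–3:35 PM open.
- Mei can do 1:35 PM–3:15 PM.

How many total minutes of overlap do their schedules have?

80

Yosef ∩ Ines: 11:15-11:50, 13:05-14:55.
Yosef ∩ Ines ∩ Dmitri: 11:15-11:30, 13:35-14:55.
Yosef ∩ Ines ∩ Dmitri ∩ Mei: 13:35-14:55.
That's a single block of 80 minutes.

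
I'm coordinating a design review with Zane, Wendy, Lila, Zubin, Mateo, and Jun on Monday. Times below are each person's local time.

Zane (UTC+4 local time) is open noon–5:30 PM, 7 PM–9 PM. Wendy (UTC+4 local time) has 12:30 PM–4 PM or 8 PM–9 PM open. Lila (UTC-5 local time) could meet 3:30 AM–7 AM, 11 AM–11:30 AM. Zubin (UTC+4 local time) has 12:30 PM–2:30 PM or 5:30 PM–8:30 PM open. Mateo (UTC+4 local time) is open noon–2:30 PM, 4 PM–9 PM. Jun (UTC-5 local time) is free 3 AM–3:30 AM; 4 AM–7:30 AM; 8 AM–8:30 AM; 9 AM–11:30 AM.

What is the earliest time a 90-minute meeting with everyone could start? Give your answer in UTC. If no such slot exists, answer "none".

Zane in UTC: 08:00-13:30, 15:00-17:00 (subtract 4h to convert from UTC+4).
Wendy in UTC: 08:30-12:00, 16:00-17:00 (subtract 4h to convert from UTC+4).
Lila in UTC: 08:30-12:00, 16:00-16:30 (add 5h to convert from UTC-5).
Zubin in UTC: 08:30-10:30, 13:30-16:30 (subtract 4h to convert from UTC+4).
Mateo in UTC: 08:00-10:30, 12:00-17:00 (subtract 4h to convert from UTC+4).
Jun in UTC: 08:00-08:30, 09:00-12:30, 13:00-13:30, 14:00-16:30 (add 5h to convert from UTC-5).
Zane ∩ Wendy: 08:30-12:00, 16:00-17:00.
Zane ∩ Wendy ∩ Lila: 08:30-12:00, 16:00-16:30.
Zane ∩ Wendy ∩ Lila ∩ Zubin: 08:30-10:30, 16:00-16:30.
Zane ∩ Wendy ∩ Lila ∩ Zubin ∩ Mateo: 08:30-10:30, 16:00-16:30.
Zane ∩ Wendy ∩ Lila ∩ Zubin ∩ Mateo ∩ Jun: 09:00-10:30, 16:00-16:30.
So the common availability across everyone is 09:00-10:30, 16:00-16:30.
The first common window of at least 90 minutes is 09:00-10:30, so the earliest start is 09:00.

09:00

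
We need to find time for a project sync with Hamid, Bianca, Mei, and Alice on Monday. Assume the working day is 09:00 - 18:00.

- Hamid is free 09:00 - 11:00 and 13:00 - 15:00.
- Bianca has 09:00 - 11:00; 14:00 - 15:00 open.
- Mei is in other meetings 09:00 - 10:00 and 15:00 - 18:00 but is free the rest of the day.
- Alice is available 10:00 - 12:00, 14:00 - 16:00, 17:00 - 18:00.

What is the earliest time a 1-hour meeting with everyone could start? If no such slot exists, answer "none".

Hamid free: 09:00-11:00, 13:00-15:00.
Bianca free: 09:00-11:00, 14:00-15:00.
Mei free: 10:00-15:00 (invert busy blocks within the working day).
Alice free: 10:00-12:00, 14:00-16:00, 17:00-18:00.
Hamid ∩ Bianca: 09:00-11:00, 14:00-15:00.
Hamid ∩ Bianca ∩ Mei: 10:00-11:00, 14:00-15:00.
Hamid ∩ Bianca ∩ Mei ∩ Alice: 10:00-11:00, 14:00-15:00.
The first common window of at least 60 minutes is 10:00-11:00, so the earliest start is 10:00.

10:00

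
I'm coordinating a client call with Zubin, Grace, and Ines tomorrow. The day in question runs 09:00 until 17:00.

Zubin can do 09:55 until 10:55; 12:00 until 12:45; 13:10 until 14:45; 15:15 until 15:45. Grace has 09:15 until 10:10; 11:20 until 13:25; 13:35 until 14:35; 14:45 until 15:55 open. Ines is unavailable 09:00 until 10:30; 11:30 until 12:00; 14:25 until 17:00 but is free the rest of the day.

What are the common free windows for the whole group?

12:00-12:45, 13:10-13:25, 13:35-14:25

Zubin free: 09:55-10:55, 12:00-12:45, 13:10-14:45, 15:15-15:45.
Grace free: 09:15-10:10, 11:20-13:25, 13:35-14:35, 14:45-15:55.
Ines free: 10:30-11:30, 12:00-14:25 (invert busy blocks within the working day).
Zubin ∩ Grace: 09:55-10:10, 12:00-12:45, 13:10-13:25, 13:35-14:35, 15:15-15:45.
Zubin ∩ Grace ∩ Ines: 12:00-12:45, 13:10-13:25, 13:35-14:25.
So the common availability across everyone is 12:00-12:45, 13:10-13:25, 13:35-14:25.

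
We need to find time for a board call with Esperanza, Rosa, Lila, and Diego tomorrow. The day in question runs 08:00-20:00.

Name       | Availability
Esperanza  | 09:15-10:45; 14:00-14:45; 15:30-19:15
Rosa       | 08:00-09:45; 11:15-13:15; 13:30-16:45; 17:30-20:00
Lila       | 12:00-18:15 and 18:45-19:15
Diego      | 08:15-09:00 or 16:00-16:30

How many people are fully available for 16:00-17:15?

2

Esperanza and Lila can make the full 16:00-17:15 slot — that's 2.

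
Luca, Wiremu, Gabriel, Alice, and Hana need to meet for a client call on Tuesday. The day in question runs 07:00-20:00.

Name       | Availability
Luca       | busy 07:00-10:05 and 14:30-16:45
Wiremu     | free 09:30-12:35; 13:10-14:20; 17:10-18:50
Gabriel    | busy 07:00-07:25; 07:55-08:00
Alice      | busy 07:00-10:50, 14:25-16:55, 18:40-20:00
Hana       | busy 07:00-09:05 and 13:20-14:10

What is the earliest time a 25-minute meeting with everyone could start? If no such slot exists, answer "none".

Luca free: 10:05-14:30, 16:45-20:00 (invert busy blocks within the working day).
Wiremu free: 09:30-12:35, 13:10-14:20, 17:10-18:50.
Gabriel free: 07:25-07:55, 08:00-20:00 (invert busy blocks within the working day).
Alice free: 10:50-14:25, 16:55-18:40 (invert busy blocks within the working day).
Hana free: 09:05-13:20, 14:10-20:00 (invert busy blocks within the working day).
Luca ∩ Wiremu: 10:05-12:35, 13:10-14:20, 17:10-18:50.
Luca ∩ Wiremu ∩ Gabriel: 10:05-12:35, 13:10-14:20, 17:10-18:50.
Luca ∩ Wiremu ∩ Gabriel ∩ Alice: 10:50-12:35, 13:10-14:20, 17:10-18:40.
Luca ∩ Wiremu ∩ Gabriel ∩ Alice ∩ Hana: 10:50-12:35, 13:10-13:20, 14:10-14:20, 17:10-18:40.
Those are the intersection windows.
The first common window of at least 25 minutes is 10:50-12:35, so the earliest start is 10:50.

10:50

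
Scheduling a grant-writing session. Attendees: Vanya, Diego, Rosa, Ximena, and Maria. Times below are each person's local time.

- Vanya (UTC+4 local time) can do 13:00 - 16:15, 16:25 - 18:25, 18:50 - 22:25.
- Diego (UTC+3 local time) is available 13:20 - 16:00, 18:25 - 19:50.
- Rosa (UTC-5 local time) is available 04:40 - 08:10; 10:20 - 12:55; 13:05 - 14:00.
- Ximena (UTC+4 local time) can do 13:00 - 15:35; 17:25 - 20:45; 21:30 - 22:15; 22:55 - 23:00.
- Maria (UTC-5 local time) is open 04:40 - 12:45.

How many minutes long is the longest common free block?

80

Vanya in UTC: 09:00-12:15, 12:25-14:25, 14:50-18:25 (subtract 4h to convert from UTC+4).
Diego in UTC: 10:20-13:00, 15:25-16:50 (subtract 3h to convert from UTC+3).
Rosa in UTC: 09:40-13:10, 15:20-17:55, 18:05-19:00 (add 5h to convert from UTC-5).
Ximena in UTC: 09:00-11:35, 13:25-16:45, 17:30-18:15, 18:55-19:00 (subtract 4h to convert from UTC+4).
Maria in UTC: 09:40-17:45 (add 5h to convert from UTC-5).
Vanya ∩ Diego: 10:20-12:15, 12:25-13:00, 15:25-16:50.
Vanya ∩ Diego ∩ Rosa: 10:20-12:15, 12:25-13:00, 15:25-16:50.
Vanya ∩ Diego ∩ Rosa ∩ Ximena: 10:20-11:35, 15:25-16:45.
Vanya ∩ Diego ∩ Rosa ∩ Ximena ∩ Maria: 10:20-11:35, 15:25-16:45.
The longest is 15:25-16:45 at 80 minutes.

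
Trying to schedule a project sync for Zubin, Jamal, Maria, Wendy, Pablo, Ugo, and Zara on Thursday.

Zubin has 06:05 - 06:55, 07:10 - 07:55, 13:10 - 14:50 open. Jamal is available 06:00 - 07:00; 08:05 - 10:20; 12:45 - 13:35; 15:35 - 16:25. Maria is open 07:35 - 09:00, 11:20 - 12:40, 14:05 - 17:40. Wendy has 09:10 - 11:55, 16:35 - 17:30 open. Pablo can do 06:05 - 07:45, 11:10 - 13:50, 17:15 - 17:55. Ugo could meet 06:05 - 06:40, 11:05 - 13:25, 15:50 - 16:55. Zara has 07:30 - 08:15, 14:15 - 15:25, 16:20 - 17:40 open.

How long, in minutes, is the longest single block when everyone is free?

Zubin ∩ Jamal: 06:05-06:55, 13:10-13:35.
Zubin ∩ Jamal ∩ Maria: ∅.
Zubin ∩ Jamal ∩ Maria ∩ Wendy: ∅.
Zubin ∩ Jamal ∩ Maria ∩ Wendy ∩ Pablo: ∅.
Zubin ∩ Jamal ∩ Maria ∩ Wendy ∩ Pablo ∩ Ugo: ∅.
Zubin ∩ Jamal ∩ Maria ∩ Wendy ∩ Pablo ∩ Ugo ∩ Zara: ∅.
There is no time when everyone is free.
No common window exists, so the longest block is 0 minutes.

0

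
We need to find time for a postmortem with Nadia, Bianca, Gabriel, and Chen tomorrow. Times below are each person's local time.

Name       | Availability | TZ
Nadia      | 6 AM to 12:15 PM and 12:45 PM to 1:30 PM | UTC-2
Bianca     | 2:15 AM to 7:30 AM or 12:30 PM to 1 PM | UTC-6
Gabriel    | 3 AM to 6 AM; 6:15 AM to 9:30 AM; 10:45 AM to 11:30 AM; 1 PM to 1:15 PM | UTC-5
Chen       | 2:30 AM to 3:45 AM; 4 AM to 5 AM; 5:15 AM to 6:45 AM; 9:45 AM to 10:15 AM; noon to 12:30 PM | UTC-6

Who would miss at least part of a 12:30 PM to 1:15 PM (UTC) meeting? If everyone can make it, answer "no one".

Nadia in UTC: 08:00-14:15, 14:45-15:30 (add 2h to convert from UTC-2).
Bianca in UTC: 08:15-13:30, 18:30-19:00 (add 6h to convert from UTC-6).
Gabriel in UTC: 08:00-11:00, 11:15-14:30, 15:45-16:30, 18:00-18:15 (add 5h to convert from UTC-5).
Chen in UTC: 08:30-09:45, 10:00-11:00, 11:15-12:45, 15:45-16:15, 18:00-18:30 (add 6h to convert from UTC-6).
Nadia: free for 12:30-13:15. Bianca: free for 12:30-13:15. Gabriel: free for 12:30-13:15. Chen: not fully free for 12:30-13:15.

Chen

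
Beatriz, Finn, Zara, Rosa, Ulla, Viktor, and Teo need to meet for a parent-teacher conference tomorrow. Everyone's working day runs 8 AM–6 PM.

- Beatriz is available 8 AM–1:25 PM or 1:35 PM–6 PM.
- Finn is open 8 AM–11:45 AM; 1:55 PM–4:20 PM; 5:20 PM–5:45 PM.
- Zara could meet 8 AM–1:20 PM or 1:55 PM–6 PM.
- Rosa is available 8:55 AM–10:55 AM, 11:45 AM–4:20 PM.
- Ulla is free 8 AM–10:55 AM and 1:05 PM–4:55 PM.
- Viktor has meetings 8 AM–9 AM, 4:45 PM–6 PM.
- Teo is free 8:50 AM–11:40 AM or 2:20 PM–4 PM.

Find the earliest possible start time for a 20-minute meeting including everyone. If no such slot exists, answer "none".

09:00

Beatriz free: 08:00-13:25, 13:35-18:00.
Finn free: 08:00-11:45, 13:55-16:20, 17:20-17:45.
Zara free: 08:00-13:20, 13:55-18:00.
Rosa free: 08:55-10:55, 11:45-16:20.
Ulla free: 08:00-10:55, 13:05-16:55.
Viktor free: 09:00-16:45 (invert busy blocks within the working day).
Teo free: 08:50-11:40, 14:20-16:00.
Beatriz ∩ Finn: 08:00-11:45, 13:55-16:20, 17:20-17:45.
Beatriz ∩ Finn ∩ Zara: 08:00-11:45, 13:55-16:20, 17:20-17:45.
Beatriz ∩ Finn ∩ Zara ∩ Rosa: 08:55-10:55, 13:55-16:20.
Beatriz ∩ Finn ∩ Zara ∩ Rosa ∩ Ulla: 08:55-10:55, 13:55-16:20.
Beatriz ∩ Finn ∩ Zara ∩ Rosa ∩ Ulla ∩ Viktor: 09:00-10:55, 13:55-16:20.
Beatriz ∩ Finn ∩ Zara ∩ Rosa ∩ Ulla ∩ Viktor ∩ Teo: 09:00-10:55, 14:20-16:00.
The first common window of at least 20 minutes is 09:00-10:55, so the earliest start is 09:00.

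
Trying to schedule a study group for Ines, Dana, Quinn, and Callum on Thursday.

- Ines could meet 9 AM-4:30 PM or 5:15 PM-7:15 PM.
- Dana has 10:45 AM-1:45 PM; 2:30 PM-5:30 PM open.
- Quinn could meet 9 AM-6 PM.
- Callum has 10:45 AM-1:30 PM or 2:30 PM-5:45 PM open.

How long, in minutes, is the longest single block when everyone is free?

Ines ∩ Dana: 10:45-13:45, 14:30-16:30, 17:15-17:30.
Ines ∩ Dana ∩ Quinn: 10:45-13:45, 14:30-16:30, 17:15-17:30.
Ines ∩ Dana ∩ Quinn ∩ Callum: 10:45-13:30, 14:30-16:30, 17:15-17:30.
Those are the intersection windows.
The longest is 10:45-13:30 at 165 minutes.

165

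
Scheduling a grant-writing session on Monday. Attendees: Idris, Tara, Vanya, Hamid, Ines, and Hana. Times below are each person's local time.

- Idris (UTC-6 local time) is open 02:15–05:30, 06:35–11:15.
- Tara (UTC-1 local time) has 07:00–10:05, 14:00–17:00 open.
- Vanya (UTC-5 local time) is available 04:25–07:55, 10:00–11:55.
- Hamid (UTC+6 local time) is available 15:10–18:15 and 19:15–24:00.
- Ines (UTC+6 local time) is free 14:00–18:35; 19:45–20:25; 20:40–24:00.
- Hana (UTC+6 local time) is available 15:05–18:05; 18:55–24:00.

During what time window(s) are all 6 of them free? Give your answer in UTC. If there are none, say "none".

Idris in UTC: 08:15-11:30, 12:35-17:15 (add 6h to convert from UTC-6).
Tara in UTC: 08:00-11:05, 15:00-18:00 (add 1h to convert from UTC-1).
Vanya in UTC: 09:25-12:55, 15:00-16:55 (add 5h to convert from UTC-5).
Hamid in UTC: 09:10-12:15, 13:15-18:00 (subtract 6h to convert from UTC+6).
Ines in UTC: 08:00-12:35, 13:45-14:25, 14:40-18:00 (subtract 6h to convert from UTC+6).
Hana in UTC: 09:05-12:05, 12:55-18:00 (subtract 6h to convert from UTC+6).
Idris ∩ Tara: 08:15-11:05, 15:00-17:15.
Idris ∩ Tara ∩ Vanya: 09:25-11:05, 15:00-16:55.
Idris ∩ Tara ∩ Vanya ∩ Hamid: 09:25-11:05, 15:00-16:55.
Idris ∩ Tara ∩ Vanya ∩ Hamid ∩ Ines: 09:25-11:05, 15:00-16:55.
Idris ∩ Tara ∩ Vanya ∩ Hamid ∩ Ines ∩ Hana: 09:25-11:05, 15:00-16:55.

09:25-11:05, 15:00-16:55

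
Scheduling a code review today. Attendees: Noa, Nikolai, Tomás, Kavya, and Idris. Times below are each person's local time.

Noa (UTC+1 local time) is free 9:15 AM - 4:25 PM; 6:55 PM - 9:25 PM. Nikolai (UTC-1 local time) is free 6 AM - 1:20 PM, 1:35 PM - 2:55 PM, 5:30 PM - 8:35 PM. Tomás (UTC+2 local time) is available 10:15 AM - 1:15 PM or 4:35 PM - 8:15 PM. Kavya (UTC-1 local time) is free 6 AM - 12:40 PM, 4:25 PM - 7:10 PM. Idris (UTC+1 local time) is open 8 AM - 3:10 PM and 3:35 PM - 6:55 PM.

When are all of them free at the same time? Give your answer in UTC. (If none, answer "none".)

08:15-11:15

Noa in UTC: 08:15-15:25, 17:55-20:25 (subtract 1h to convert from UTC+1).
Nikolai in UTC: 07:00-14:20, 14:35-15:55, 18:30-21:35 (add 1h to convert from UTC-1).
Tomás in UTC: 08:15-11:15, 14:35-18:15 (subtract 2h to convert from UTC+2).
Kavya in UTC: 07:00-13:40, 17:25-20:10 (add 1h to convert from UTC-1).
Idris in UTC: 07:00-14:10, 14:35-17:55 (subtract 1h to convert from UTC+1).
Noa ∩ Nikolai: 08:15-14:20, 14:35-15:25, 18:30-20:25.
Noa ∩ Nikolai ∩ Tomás: 08:15-11:15, 14:35-15:25.
Noa ∩ Nikolai ∩ Tomás ∩ Kavya: 08:15-11:15.
Noa ∩ Nikolai ∩ Tomás ∩ Kavya ∩ Idris: 08:15-11:15.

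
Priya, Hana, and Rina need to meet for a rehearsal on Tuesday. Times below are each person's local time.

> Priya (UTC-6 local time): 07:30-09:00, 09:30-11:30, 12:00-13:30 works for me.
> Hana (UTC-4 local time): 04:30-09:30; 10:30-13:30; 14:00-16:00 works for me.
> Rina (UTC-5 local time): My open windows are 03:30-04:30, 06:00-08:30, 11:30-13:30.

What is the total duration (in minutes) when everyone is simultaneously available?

90

Priya in UTC: 13:30-15:00, 15:30-17:30, 18:00-19:30 (add 6h to convert from UTC-6).
Hana in UTC: 08:30-13:30, 14:30-17:30, 18:00-20:00 (add 4h to convert from UTC-4).
Rina in UTC: 08:30-09:30, 11:00-13:30, 16:30-18:30 (add 5h to convert from UTC-5).
Priya ∩ Hana: 14:30-15:00, 15:30-17:30, 18:00-19:30.
Priya ∩ Hana ∩ Rina: 16:30-17:30, 18:00-18:30.
Those are the intersection windows.
Summing the common windows: 60 + 30 = 90 minutes.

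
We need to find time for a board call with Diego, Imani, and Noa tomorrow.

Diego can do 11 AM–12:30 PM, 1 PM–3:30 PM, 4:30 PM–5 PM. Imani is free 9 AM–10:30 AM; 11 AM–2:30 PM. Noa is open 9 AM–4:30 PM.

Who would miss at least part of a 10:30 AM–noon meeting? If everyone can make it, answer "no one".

Diego: not fully free for 10:30-12:00. Imani: not fully free for 10:30-12:00. Noa: free for 10:30-12:00.

Diego, Imani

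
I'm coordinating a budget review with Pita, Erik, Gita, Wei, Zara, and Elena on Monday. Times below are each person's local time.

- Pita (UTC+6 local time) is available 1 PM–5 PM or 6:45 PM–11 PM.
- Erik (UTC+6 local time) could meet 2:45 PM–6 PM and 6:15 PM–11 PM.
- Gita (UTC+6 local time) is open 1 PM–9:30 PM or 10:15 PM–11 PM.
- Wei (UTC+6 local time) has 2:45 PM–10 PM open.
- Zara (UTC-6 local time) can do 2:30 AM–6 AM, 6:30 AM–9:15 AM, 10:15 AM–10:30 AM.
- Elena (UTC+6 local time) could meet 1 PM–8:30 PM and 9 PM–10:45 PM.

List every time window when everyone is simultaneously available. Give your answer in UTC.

08:45-11:00, 12:45-14:30, 15:00-15:15

Pita in UTC: 07:00-11:00, 12:45-17:00 (subtract 6h to convert from UTC+6).
Erik in UTC: 08:45-12:00, 12:15-17:00 (subtract 6h to convert from UTC+6).
Gita in UTC: 07:00-15:30, 16:15-17:00 (subtract 6h to convert from UTC+6).
Wei in UTC: 08:45-16:00 (subtract 6h to convert from UTC+6).
Zara in UTC: 08:30-12:00, 12:30-15:15, 16:15-16:30 (add 6h to convert from UTC-6).
Elena in UTC: 07:00-14:30, 15:00-16:45 (subtract 6h to convert from UTC+6).
Pita ∩ Erik: 08:45-11:00, 12:45-17:00.
Pita ∩ Erik ∩ Gita: 08:45-11:00, 12:45-15:30, 16:15-17:00.
Pita ∩ Erik ∩ Gita ∩ Wei: 08:45-11:00, 12:45-15:30.
Pita ∩ Erik ∩ Gita ∩ Wei ∩ Zara: 08:45-11:00, 12:45-15:15.
Pita ∩ Erik ∩ Gita ∩ Wei ∩ Zara ∩ Elena: 08:45-11:00, 12:45-14:30, 15:00-15:15.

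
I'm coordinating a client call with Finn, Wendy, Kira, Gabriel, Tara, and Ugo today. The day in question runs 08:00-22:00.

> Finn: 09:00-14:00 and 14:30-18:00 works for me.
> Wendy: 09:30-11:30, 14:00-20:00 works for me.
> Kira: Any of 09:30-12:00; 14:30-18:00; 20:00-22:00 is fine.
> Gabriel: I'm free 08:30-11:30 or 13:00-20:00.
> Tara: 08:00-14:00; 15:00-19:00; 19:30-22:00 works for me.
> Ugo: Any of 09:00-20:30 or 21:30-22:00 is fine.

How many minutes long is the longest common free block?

Finn ∩ Wendy: 09:30-11:30, 14:30-18:00.
Finn ∩ Wendy ∩ Kira: 09:30-11:30, 14:30-18:00.
Finn ∩ Wendy ∩ Kira ∩ Gabriel: 09:30-11:30, 14:30-18:00.
Finn ∩ Wendy ∩ Kira ∩ Gabriel ∩ Tara: 09:30-11:30, 15:00-18:00.
Finn ∩ Wendy ∩ Kira ∩ Gabriel ∩ Tara ∩ Ugo: 09:30-11:30, 15:00-18:00.
The longest is 15:00-18:00 at 180 minutes.

180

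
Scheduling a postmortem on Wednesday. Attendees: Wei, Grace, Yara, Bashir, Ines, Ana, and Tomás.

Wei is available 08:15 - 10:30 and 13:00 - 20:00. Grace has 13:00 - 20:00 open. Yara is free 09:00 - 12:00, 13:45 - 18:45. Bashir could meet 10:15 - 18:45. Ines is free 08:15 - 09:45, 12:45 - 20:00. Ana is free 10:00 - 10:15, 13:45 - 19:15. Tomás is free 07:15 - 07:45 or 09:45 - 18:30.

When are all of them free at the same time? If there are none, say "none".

Wei ∩ Grace: 13:00-20:00.
Wei ∩ Grace ∩ Yara: 13:45-18:45.
Wei ∩ Grace ∩ Yara ∩ Bashir: 13:45-18:45.
Wei ∩ Grace ∩ Yara ∩ Bashir ∩ Ines: 13:45-18:45.
Wei ∩ Grace ∩ Yara ∩ Bashir ∩ Ines ∩ Ana: 13:45-18:45.
Wei ∩ Grace ∩ Yara ∩ Bashir ∩ Ines ∩ Ana ∩ Tomás: 13:45-18:30.

13:45-18:30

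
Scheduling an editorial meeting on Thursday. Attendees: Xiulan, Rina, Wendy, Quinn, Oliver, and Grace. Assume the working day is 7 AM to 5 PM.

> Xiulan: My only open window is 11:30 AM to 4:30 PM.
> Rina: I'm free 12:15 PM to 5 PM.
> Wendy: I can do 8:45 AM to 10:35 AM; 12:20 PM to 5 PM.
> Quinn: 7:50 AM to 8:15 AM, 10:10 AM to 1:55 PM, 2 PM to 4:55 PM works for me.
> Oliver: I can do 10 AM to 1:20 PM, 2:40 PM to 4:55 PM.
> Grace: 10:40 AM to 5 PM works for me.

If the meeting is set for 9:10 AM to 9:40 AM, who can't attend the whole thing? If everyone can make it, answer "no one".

Xiulan: not fully free for 09:10-09:40. Rina: not fully free for 09:10-09:40. Wendy: free for 09:10-09:40. Quinn: not fully free for 09:10-09:40. Oliver: not fully free for 09:10-09:40. Grace: not fully free for 09:10-09:40.

Grace, Oliver, Quinn, Rina, Xiulan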